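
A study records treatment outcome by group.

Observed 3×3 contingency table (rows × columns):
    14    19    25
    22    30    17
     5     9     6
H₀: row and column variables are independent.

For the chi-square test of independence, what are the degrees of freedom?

degrees of freedom = 4

df = (r−1)(c−1) = (3−1)·(3−1) = 4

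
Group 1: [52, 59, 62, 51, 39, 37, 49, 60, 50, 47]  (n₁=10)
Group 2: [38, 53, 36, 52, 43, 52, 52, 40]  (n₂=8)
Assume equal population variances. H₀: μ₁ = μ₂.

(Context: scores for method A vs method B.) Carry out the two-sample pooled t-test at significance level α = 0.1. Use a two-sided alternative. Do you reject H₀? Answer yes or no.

x̄₁=50.600, s₁=8.343, n₁=10
x̄₂=45.750, s₂=7.226, n₂=8
s_p² = [9·8.343² + 7·7.226²]/16 = 61.9937
SE = √(s_p²·(1/10+1/8)) = 3.7348
t = (50.600−45.750)/3.7348 = 1.2986
df = 16
p-value (two-sided) = 0.21249
At α=0.1: p ≥ α → fail to reject H₀

reject H₀: no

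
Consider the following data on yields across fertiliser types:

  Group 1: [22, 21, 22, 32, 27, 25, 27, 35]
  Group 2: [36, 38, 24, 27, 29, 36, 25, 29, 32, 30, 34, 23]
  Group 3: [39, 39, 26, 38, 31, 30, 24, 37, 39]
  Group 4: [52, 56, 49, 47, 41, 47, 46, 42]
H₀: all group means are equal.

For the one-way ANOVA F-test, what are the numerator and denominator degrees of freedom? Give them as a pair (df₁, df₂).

k = 4 groups, N = 37 total
df = (k−1, N−k) = (4−1, 37−4) = (3, 33)

degrees of freedom = [3, 33]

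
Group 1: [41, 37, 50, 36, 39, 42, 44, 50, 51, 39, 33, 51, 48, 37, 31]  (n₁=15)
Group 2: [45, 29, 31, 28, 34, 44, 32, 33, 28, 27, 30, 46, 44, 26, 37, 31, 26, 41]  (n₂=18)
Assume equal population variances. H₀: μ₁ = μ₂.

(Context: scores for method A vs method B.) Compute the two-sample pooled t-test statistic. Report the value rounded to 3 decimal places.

x̄₁=41.933, s₁=6.745, n₁=15
x̄₂=34.000, s₂=7.013, n₂=18
s_p² = [14·6.745² + 17·7.013²]/31 = 47.5140
SE = √(s_p²·(1/15+1/18)) = 2.4098
t = (41.933−34.000)/2.4098 = 3.2921
df = 31

test statistic = 3.292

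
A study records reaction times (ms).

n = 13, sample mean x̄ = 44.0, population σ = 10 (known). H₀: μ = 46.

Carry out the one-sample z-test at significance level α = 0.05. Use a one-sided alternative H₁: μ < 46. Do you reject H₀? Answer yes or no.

reject H₀: no

SE = σ/√n = 10/√13 = 2.7735
z = (x̄−μ₀)/SE = (44.0−46)/2.7735 = -0.7211
p-value (one-sided, H₁ less) = 0.23542
At α=0.05: p ≥ α → fail to reject H₀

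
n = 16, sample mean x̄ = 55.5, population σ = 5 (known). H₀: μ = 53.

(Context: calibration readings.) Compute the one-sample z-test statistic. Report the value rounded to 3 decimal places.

test statistic = 2.000

SE = σ/√n = 5/√16 = 1.2500
z = (x̄−μ₀)/SE = (55.5−53)/1.2500 = 2.0000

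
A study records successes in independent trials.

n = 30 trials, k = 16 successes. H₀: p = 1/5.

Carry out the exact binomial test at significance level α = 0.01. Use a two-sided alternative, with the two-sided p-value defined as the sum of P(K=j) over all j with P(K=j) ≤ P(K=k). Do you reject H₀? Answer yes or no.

Exact binomial: n=30, k=16, p₀=1/5=0.2000
P(X=j) = C(n,j)·p₀^j·(1−p₀)^(n−j); p = Σ P(X=j) over j with P(X=j) ≤ P(X=16)
p-value (two-sided) = 0.00005
At α=0.01: p < α → reject H₀

reject H₀: yes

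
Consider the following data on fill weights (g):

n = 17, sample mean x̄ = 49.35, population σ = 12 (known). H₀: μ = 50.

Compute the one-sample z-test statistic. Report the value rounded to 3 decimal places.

SE = σ/√n = 12/√17 = 2.9104
z = (x̄−μ₀)/SE = (49.35−50)/2.9104 = -0.2233

test statistic = -0.223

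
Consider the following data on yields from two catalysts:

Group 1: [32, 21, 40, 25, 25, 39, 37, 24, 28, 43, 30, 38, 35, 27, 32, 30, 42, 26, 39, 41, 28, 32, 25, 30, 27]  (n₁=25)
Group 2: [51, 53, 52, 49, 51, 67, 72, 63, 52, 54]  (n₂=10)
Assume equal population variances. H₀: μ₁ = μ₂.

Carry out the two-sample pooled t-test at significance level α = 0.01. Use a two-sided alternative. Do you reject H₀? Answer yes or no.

x̄₁=31.840, s₁=6.440, n₁=25
x̄₂=56.400, s₂=7.947, n₂=10
s_p² = [24·6.440² + 9·7.947²]/33 = 47.3867
SE = √(s_p²·(1/25+1/10)) = 2.5757
t = (31.840−56.400)/2.5757 = -9.5353
df = 33
p-value (two-sided) = 0.00000
At α=0.01: p < α → reject H₀

reject H₀: yes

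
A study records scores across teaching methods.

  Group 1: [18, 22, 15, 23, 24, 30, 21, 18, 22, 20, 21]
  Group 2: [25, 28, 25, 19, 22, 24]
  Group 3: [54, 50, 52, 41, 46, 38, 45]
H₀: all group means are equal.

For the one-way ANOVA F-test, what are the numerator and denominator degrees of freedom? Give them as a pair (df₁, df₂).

k = 3 groups, N = 24 total
df = (k−1, N−k) = (3−1, 24−3) = (2, 21)

degrees of freedom = [2, 21]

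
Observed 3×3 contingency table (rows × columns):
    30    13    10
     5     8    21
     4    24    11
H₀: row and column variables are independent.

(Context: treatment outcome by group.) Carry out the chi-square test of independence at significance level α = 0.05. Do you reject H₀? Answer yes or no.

reject H₀: yes

Row totals [53, 34, 39], col totals [39, 45, 42], n=126
χ² = (30−16.40)²/16.40 + (13−18.93)²/18.93 + (10−17.67)²/17.67 + (5−10.52)²/10.52 + (8−12.14)²/12.14 + (21−11.33)²/11.33 + (4−12.07)²/12.07 + (24−13.93)²/13.93 + (11−13.00)²/13.00 = 41.9957
df = 4
p-value (upper-tail) = 0.00000
At α=0.05: p < α → reject H₀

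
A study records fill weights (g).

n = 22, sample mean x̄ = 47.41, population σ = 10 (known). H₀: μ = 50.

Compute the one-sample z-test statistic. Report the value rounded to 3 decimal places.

SE = σ/√n = 10/√22 = 2.1320
z = (x̄−μ₀)/SE = (47.41−50)/2.1320 = -1.2148

test statistic = -1.215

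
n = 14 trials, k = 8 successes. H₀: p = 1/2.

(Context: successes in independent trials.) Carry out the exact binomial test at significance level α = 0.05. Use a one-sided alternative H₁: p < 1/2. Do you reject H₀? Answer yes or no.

Exact binomial: n=14, k=8, p₀=1/2=0.5000
P(X≤8) from Σ C(n,i)·p₀^i·(1−p₀)^(n−i)
p-value (one-sided, H₁ less) = 0.78802
At α=0.05: p ≥ α → fail to reject H₀

reject H₀: no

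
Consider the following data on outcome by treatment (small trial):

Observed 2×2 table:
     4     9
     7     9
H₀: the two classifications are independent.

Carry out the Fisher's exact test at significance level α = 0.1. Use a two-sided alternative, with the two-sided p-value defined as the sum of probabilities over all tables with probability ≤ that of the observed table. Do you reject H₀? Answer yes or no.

reject H₀: no

Margins: r₁=13, r₂=16, c₁=11, c₂=18, n=29
p_obs = C(13,4)·C(16,7)/C(29,11); sum pmf over tables with pmf ≤ p_obs
p-value (two-sided) = 0.70211
At α=0.1: p ≥ α → fail to reject H₀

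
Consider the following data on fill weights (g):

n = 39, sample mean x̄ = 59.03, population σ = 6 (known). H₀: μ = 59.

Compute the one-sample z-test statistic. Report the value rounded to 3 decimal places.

test statistic = 0.031

SE = σ/√n = 6/√39 = 0.9608
z = (x̄−μ₀)/SE = (59.03−59)/0.9608 = 0.0312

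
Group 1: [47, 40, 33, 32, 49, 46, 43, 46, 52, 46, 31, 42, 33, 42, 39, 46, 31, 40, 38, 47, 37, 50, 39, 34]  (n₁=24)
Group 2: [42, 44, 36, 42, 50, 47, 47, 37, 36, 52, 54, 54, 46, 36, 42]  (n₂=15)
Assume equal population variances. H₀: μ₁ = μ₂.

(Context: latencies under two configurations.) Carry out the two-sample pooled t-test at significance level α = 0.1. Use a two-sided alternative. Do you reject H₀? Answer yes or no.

reject H₀: no

x̄₁=40.958, s₁=6.383, n₁=24
x̄₂=44.333, s₂=6.399, n₂=15
s_p² = [23·6.383² + 14·6.399²]/37 = 40.8187
SE = √(s_p²·(1/24+1/15)) = 2.1029
t = (40.958−44.333)/2.1029 = -1.6050
df = 37
p-value (two-sided) = 0.11701
At α=0.1: p ≥ α → fail to reject H₀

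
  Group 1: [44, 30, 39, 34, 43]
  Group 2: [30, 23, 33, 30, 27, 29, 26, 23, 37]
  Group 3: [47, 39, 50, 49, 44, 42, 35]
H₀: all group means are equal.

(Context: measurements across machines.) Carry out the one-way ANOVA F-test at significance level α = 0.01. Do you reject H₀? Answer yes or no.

reject H₀: yes

Group means [38.00, 28.67, 43.71], grand mean 35.905
SSB = Σnᵢ(x̄ᵢ−x̄)² = 920.381; SSW = ΣΣ(x−x̄ᵢ)² = 487.429
MSB = 920.381/2 = 460.1905; MSW = 487.429/18 = 27.0794
F = MSB/MSW = 16.9941
df = (2, 18)
p-value (upper-tail) = 0.00007
At α=0.01: p < α → reject H₀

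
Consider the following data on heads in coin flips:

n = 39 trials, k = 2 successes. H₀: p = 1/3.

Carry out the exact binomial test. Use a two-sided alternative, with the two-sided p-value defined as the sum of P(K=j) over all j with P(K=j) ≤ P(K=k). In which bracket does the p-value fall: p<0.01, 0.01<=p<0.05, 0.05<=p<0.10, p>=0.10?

Exact binomial: n=39, k=2, p₀=1/3=0.3333
P(X=j) = C(n,j)·p₀^j·(1−p₀)^(n−j); p = Σ P(X=j) over j with P(X=j) ≤ P(X=2)
p-value (two-sided) = 0.00005
→ bracket: p<0.01

p-value bracket: p<0.01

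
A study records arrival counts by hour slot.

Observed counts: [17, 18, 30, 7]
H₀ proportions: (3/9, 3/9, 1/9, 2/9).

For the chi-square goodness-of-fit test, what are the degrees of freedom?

degrees of freedom = 3

df = k − 1 = 4 − 1 = 3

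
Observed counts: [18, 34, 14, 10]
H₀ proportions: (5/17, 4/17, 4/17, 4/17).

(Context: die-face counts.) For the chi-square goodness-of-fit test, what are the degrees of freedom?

degrees of freedom = 3

df = k − 1 = 4 − 1 = 3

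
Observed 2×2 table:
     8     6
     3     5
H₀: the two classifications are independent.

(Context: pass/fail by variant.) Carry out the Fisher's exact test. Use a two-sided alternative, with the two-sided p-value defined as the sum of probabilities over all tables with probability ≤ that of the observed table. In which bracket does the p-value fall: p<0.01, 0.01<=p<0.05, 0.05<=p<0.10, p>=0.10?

Margins: r₁=14, r₂=8, c₁=11, c₂=11, n=22
p_obs = C(14,8)·C(8,3)/C(22,11); sum pmf over tables with pmf ≤ p_obs
p-value (two-sided) = 0.65944
→ bracket: p>=0.10

p-value bracket: p>=0.10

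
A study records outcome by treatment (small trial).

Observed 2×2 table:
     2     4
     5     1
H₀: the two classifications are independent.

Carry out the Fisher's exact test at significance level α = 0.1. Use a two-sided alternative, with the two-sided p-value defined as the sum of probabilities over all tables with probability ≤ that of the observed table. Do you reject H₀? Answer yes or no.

Margins: r₁=6, r₂=6, c₁=7, c₂=5, n=12
p_obs = C(6,2)·C(6,5)/C(12,7); sum pmf over tables with pmf ≤ p_obs
p-value (two-sided) = 0.24242
At α=0.1: p ≥ α → fail to reject H₀

reject H₀: no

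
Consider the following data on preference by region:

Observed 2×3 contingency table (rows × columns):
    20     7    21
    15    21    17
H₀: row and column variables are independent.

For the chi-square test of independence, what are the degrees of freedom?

df = (r−1)(c−1) = (2−1)·(3−1) = 2

degrees of freedom = 2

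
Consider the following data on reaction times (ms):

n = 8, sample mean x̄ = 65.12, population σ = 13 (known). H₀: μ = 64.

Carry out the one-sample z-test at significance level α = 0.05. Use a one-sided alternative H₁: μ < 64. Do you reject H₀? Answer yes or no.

reject H₀: no

SE = σ/√n = 13/√8 = 4.5962
z = (x̄−μ₀)/SE = (65.12−64)/4.5962 = 0.2437
p-value (one-sided, H₁ less) = 0.59626
At α=0.05: p ≥ α → fail to reject H₀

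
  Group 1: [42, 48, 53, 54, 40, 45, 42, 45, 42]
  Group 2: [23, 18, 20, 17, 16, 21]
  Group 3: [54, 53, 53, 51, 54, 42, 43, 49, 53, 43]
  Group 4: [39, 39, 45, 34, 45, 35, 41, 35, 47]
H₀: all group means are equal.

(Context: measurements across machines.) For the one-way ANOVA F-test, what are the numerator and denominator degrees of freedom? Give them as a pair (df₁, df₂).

k = 4 groups, N = 34 total
df = (k−1, N−k) = (4−1, 34−4) = (3, 30)

degrees of freedom = [3, 30]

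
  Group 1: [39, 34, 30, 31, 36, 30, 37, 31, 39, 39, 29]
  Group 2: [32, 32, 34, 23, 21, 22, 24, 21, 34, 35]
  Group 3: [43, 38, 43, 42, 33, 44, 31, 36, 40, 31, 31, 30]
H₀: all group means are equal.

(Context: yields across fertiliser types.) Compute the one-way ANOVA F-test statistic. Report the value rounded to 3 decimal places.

test statistic = 8.390

Group means [34.09, 27.80, 36.83], grand mean 33.182
SSB = Σnᵢ(x̄ᵢ−x̄)² = 458.733; SSW = ΣΣ(x−x̄ᵢ)² = 820.176
MSB = 458.733/2 = 229.3667; MSW = 820.176/30 = 27.3392
F = MSB/MSW = 8.3897
df = (2, 30)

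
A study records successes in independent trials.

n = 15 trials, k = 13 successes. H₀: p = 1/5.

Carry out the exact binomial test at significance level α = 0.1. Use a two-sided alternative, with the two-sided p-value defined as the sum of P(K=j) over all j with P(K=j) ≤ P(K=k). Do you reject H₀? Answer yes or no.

reject H₀: yes

Exact binomial: n=15, k=13, p₀=1/5=0.2000
P(X=j) = C(n,j)·p₀^j·(1−p₀)^(n−j); p = Σ P(X=j) over j with P(X=j) ≤ P(X=13)
p-value (two-sided) = 0.00000
At α=0.1: p < α → reject H₀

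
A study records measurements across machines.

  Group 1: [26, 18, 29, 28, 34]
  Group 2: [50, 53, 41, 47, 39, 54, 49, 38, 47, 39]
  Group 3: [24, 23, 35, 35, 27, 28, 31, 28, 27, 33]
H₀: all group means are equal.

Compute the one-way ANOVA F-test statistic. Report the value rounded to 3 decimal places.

Group means [27.00, 45.70, 29.10], grand mean 35.320
SSB = Σnᵢ(x̄ᵢ−x̄)² = 1810.440; SSW = ΣΣ(x−x̄ᵢ)² = 625.000
MSB = 1810.440/2 = 905.2200; MSW = 625.000/22 = 28.4091
F = MSB/MSW = 31.8637
df = (2, 22)

test statistic = 31.864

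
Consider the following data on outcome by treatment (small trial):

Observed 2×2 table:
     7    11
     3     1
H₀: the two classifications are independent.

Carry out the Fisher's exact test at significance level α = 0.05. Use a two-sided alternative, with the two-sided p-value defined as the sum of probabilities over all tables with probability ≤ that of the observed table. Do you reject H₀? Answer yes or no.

Margins: r₁=18, r₂=4, c₁=10, c₂=12, n=22
p_obs = C(18,7)·C(4,3)/C(22,10); sum pmf over tables with pmf ≤ p_obs
p-value (two-sided) = 0.29323
At α=0.05: p ≥ α → fail to reject H₀

reject H₀: no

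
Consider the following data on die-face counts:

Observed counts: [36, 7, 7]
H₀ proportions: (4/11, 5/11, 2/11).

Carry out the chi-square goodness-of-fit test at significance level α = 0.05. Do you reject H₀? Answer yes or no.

n = 50; E_i = n·p_i = [18.18, 22.73, 9.09]
χ² = (36−18.18)²/18.18 + (7−22.73)²/22.73 + (7−9.09)²/9.09 = 28.8260
df = 2
p-value (upper-tail) = 0.00000
At α=0.05: p < α → reject H₀

reject H₀: yes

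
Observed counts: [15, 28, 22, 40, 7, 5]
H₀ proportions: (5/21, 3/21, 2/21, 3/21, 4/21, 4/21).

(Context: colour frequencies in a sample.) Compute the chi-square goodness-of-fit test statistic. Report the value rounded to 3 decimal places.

test statistic = 80.466

n = 117; E_i = n·p_i = [27.86, 16.71, 11.14, 16.71, 22.29, 22.29]
χ² = (15−27.86)²/27.86 + (28−16.71)²/16.71 + (22−11.14)²/11.14 + (40−16.71)²/16.71 + (7−22.29)²/22.29 + (5−22.29)²/22.29 = 80.4658
df = 5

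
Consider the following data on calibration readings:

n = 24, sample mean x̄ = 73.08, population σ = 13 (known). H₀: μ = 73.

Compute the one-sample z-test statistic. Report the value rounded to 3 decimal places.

test statistic = 0.030

SE = σ/√n = 13/√24 = 2.6536
z = (x̄−μ₀)/SE = (73.08−73)/2.6536 = 0.0301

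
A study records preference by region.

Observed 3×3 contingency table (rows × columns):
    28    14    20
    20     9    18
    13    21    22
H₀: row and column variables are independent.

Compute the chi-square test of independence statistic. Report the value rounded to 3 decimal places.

test statistic = 8.704

Row totals [62, 47, 56], col totals [61, 44, 60], n=165
χ² = (28−22.92)²/22.92 + (14−16.53)²/16.53 + (20−22.55)²/22.55 + (20−17.38)²/17.38 + (9−12.53)²/12.53 + (18−17.09)²/17.09 + (13−20.70)²/20.70 + (21−14.93)²/14.93 + (22−20.36)²/20.36 = 8.7039
df = 4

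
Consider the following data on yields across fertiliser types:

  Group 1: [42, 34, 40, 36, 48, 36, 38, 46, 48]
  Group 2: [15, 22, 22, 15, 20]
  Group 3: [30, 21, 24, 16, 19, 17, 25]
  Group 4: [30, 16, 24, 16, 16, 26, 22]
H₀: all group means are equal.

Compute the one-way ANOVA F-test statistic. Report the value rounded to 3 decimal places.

Group means [40.89, 18.80, 21.71, 21.43], grand mean 27.286
SSB = Σnᵢ(x̄ᵢ−x̄)² = 2482.883; SSW = ΣΣ(x−x̄ᵢ)² = 620.832
MSB = 2482.883/3 = 827.6275; MSW = 620.832/24 = 25.8680
F = MSB/MSW = 31.9943
df = (3, 24)

test statistic = 31.994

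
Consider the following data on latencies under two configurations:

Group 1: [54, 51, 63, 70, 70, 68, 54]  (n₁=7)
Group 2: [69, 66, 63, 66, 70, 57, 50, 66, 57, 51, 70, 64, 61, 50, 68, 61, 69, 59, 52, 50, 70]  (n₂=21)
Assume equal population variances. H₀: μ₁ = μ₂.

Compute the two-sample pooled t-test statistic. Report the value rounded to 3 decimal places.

test statistic = 0.014

x̄₁=61.429, s₁=8.284, n₁=7
x̄₂=61.381, s₂=7.365, n₂=21
s_p² = [6·8.284² + 20·7.365²]/26 = 57.5641
SE = √(s_p²·(1/7+1/21)) = 3.3113
t = (61.429−61.381)/3.3113 = 0.0144
df = 26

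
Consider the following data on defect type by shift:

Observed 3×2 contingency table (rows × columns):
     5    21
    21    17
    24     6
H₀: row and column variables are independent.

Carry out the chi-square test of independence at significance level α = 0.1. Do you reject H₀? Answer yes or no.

reject H₀: yes

Row totals [26, 38, 30], col totals [50, 44], n=94
χ² = (5−13.83)²/13.83 + (21−12.17)²/12.17 + (21−20.21)²/20.21 + (17−17.79)²/17.79 + (24−15.96)²/15.96 + (6−14.04)²/14.04 = 20.7688
df = 2
p-value (upper-tail) = 0.00003
At α=0.1: p < α → reject H₀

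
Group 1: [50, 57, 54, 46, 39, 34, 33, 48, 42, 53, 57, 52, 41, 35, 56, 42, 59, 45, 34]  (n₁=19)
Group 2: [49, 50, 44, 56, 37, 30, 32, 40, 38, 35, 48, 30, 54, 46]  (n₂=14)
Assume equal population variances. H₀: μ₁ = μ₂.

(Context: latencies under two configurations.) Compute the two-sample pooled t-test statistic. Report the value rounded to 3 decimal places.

test statistic = 1.331

x̄₁=46.158, s₁=8.707, n₁=19
x̄₂=42.071, s₂=8.731, n₂=14
s_p² = [18·8.707² + 13·8.731²]/31 = 75.9824
SE = √(s_p²·(1/19+1/14)) = 3.0702
t = (46.158−42.071)/3.0702 = 1.3310
df = 31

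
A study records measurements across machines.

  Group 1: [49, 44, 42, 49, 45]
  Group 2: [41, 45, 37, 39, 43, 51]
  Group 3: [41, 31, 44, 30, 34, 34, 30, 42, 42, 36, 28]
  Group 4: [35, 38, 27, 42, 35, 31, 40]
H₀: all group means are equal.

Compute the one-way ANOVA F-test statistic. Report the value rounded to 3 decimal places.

Group means [45.80, 42.67, 35.64, 35.43], grand mean 38.793
SSB = Σnᵢ(x̄ᵢ−x̄)² = 524.366; SSW = ΣΣ(x−x̄ᵢ)² = 652.393
MSB = 524.366/3 = 174.7885; MSW = 652.393/25 = 26.0957
F = MSB/MSW = 6.6980
df = (3, 25)

test statistic = 6.698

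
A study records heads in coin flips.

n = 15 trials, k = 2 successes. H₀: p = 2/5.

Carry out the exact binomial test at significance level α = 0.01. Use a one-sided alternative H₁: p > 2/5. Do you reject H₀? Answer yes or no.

reject H₀: no

Exact binomial: n=15, k=2, p₀=2/5=0.4000
P(X≥2) from Σ C(n,i)·p₀^i·(1−p₀)^(n−i)
p-value (one-sided, H₁ greater) = 0.99483
At α=0.01: p ≥ α → fail to reject H₀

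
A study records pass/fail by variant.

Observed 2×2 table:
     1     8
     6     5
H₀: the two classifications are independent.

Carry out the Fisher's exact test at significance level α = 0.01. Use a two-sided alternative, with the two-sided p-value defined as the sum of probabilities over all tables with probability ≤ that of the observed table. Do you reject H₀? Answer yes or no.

Margins: r₁=9, r₂=11, c₁=7, c₂=13, n=20
p_obs = C(9,1)·C(11,6)/C(20,7); sum pmf over tables with pmf ≤ p_obs
p-value (two-sided) = 0.07028
At α=0.01: p ≥ α → fail to reject H₀

reject H₀: no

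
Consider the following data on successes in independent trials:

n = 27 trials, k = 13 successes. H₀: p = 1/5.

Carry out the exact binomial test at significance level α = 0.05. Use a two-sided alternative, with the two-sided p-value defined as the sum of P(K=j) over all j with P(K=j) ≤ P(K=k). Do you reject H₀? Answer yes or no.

reject H₀: yes

Exact binomial: n=27, k=13, p₀=1/5=0.2000
P(X=j) = C(n,j)·p₀^j·(1−p₀)^(n−j); p = Σ P(X=j) over j with P(X=j) ≤ P(X=13)
p-value (two-sided) = 0.00095
At α=0.05: p < α → reject H₀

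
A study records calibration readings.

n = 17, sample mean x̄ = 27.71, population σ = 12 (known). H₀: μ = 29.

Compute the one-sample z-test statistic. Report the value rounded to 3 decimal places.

SE = σ/√n = 12/√17 = 2.9104
z = (x̄−μ₀)/SE = (27.71−29)/2.9104 = -0.4432

test statistic = -0.443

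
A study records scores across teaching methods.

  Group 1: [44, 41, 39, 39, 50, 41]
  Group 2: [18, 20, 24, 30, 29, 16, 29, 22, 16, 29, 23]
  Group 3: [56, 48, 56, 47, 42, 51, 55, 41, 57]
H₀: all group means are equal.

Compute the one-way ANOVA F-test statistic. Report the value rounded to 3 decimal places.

test statistic = 64.855

Group means [42.33, 23.27, 50.33], grand mean 37.038
SSB = Σnᵢ(x̄ᵢ−x̄)² = 3843.446; SSW = ΣΣ(x−x̄ᵢ)² = 681.515
MSB = 3843.446/2 = 1921.7232; MSW = 681.515/23 = 29.6311
F = MSB/MSW = 64.8550
df = (2, 23)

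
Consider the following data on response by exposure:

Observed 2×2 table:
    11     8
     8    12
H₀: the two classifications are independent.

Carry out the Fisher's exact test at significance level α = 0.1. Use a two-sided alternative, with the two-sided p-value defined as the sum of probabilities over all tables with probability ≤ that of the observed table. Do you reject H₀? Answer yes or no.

reject H₀: no

Margins: r₁=19, r₂=20, c₁=19, c₂=20, n=39
p_obs = C(19,11)·C(20,8)/C(39,19); sum pmf over tables with pmf ≤ p_obs
p-value (two-sided) = 0.34307
At α=0.1: p ≥ α → fail to reject H₀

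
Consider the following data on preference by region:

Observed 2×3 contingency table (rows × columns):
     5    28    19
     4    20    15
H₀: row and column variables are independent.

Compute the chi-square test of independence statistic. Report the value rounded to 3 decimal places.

test statistic = 0.059

Row totals [52, 39], col totals [9, 48, 34], n=91
χ² = (5−5.14)²/5.14 + (28−27.43)²/27.43 + (19−19.43)²/19.43 + (4−3.86)²/3.86 + (20−20.57)²/20.57 + (15−14.57)²/14.57 = 0.0591
df = 2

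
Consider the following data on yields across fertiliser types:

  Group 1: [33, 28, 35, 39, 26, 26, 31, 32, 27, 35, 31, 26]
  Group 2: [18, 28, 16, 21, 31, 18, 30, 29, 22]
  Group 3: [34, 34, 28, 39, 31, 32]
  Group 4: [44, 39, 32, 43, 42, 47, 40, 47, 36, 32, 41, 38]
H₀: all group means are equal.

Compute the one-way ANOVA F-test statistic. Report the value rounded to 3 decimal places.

test statistic = 20.359

Group means [30.75, 23.67, 33.00, 40.08], grand mean 32.333
SSB = Σnᵢ(x̄ᵢ−x̄)² = 1429.500; SSW = ΣΣ(x−x̄ᵢ)² = 819.167
MSB = 1429.500/3 = 476.5000; MSW = 819.167/35 = 23.4048
F = MSB/MSW = 20.3591
df = (3, 35)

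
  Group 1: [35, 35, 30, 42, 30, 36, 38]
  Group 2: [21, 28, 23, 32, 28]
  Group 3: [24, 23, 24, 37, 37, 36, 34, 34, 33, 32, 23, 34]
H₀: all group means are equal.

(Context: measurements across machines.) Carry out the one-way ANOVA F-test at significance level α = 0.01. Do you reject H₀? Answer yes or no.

reject H₀: no

Group means [35.14, 26.40, 30.92], grand mean 31.208
SSB = Σnᵢ(x̄ᵢ−x̄)² = 224.985; SSW = ΣΣ(x−x̄ᵢ)² = 540.974
MSB = 224.985/2 = 112.4923; MSW = 540.974/21 = 25.7607
F = MSB/MSW = 4.3668
df = (2, 21)
p-value (upper-tail) = 0.02595
At α=0.01: p ≥ α → fail to reject H₀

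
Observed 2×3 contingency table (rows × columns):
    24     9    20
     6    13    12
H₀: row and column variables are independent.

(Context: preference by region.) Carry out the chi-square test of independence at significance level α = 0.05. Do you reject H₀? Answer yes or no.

reject H₀: yes

Row totals [53, 31], col totals [30, 22, 32], n=84
χ² = (24−18.93)²/18.93 + (9−13.88)²/13.88 + (20−20.19)²/20.19 + (6−11.07)²/11.07 + (13−8.12)²/8.12 + (12−11.81)²/11.81 = 8.3373
df = 2
p-value (upper-tail) = 0.01547
At α=0.05: p < α → reject H₀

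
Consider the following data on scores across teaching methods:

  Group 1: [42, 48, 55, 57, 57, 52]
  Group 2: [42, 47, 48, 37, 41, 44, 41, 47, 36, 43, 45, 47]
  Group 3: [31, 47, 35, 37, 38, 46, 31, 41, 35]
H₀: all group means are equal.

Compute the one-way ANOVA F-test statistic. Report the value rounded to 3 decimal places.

Group means [51.83, 43.17, 37.89], grand mean 43.333
SSB = Σnᵢ(x̄ᵢ−x̄)² = 700.611; SSW = ΣΣ(x−x̄ᵢ)² = 617.389
MSB = 700.611/2 = 350.3056; MSW = 617.389/24 = 25.7245
F = MSB/MSW = 13.6176
df = (2, 24)

test statistic = 13.618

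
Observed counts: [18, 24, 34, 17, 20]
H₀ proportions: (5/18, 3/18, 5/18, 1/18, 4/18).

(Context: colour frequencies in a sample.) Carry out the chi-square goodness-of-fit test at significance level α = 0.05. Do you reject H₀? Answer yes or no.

reject H₀: yes

n = 113; E_i = n·p_i = [31.39, 18.83, 31.39, 6.28, 25.11]
χ² = (18−31.39)²/31.39 + (24−18.83)²/18.83 + (34−31.39)²/31.39 + (17−6.28)²/6.28 + (20−25.11)²/25.11 = 26.6991
df = 4
p-value (upper-tail) = 0.00002
At α=0.05: p < α → reject H₀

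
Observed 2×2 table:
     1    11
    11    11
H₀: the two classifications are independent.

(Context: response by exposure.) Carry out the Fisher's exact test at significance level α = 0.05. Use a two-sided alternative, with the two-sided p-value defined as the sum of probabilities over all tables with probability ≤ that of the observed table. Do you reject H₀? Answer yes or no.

reject H₀: yes

Margins: r₁=12, r₂=22, c₁=12, c₂=22, n=34
p_obs = C(12,1)·C(22,11)/C(34,12); sum pmf over tables with pmf ≤ p_obs
p-value (two-sided) = 0.02387
At α=0.05: p < α → reject H₀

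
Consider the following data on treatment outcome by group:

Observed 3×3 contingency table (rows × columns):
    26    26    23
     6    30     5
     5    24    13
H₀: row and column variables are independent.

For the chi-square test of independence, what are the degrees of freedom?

degrees of freedom = 4

df = (r−1)(c−1) = (3−1)·(3−1) = 4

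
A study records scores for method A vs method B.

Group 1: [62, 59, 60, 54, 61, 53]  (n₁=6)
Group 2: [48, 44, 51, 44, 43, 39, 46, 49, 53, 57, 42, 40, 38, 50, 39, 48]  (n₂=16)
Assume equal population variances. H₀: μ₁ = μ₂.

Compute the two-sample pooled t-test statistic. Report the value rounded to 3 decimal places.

x̄₁=58.167, s₁=3.764, n₁=6
x̄₂=45.688, s₂=5.522, n₂=16
s_p² = [5·3.764² + 15·5.522²]/20 = 26.4135
SE = √(s_p²·(1/6+1/16)) = 2.4603
t = (58.167−45.688)/2.4603 = 5.0722
df = 20

test statistic = 5.072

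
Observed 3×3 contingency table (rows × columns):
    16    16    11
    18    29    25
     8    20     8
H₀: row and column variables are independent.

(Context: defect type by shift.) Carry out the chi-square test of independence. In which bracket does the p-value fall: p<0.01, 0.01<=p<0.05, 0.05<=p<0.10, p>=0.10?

Row totals [43, 72, 36], col totals [42, 65, 44], n=151
χ² = (16−11.96)²/11.96 + (16−18.51)²/18.51 + (11−12.53)²/12.53 + (18−20.03)²/20.03 + (29−30.99)²/30.99 + (25−20.98)²/20.98 + (8−10.01)²/10.01 + (20−15.50)²/15.50 + (8−10.49)²/10.49 = 5.2996
df = 4
p-value (upper-tail) = 0.25791
→ bracket: p>=0.10

p-value bracket: p>=0.10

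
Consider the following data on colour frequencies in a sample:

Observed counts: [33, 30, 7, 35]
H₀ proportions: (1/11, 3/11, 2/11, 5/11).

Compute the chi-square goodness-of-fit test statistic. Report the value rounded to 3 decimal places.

test statistic = 68.748

n = 105; E_i = n·p_i = [9.55, 28.64, 19.09, 47.73]
χ² = (33−9.55)²/9.55 + (30−28.64)²/28.64 + (7−19.09)²/19.09 + (35−47.73)²/47.73 = 68.7476
df = 3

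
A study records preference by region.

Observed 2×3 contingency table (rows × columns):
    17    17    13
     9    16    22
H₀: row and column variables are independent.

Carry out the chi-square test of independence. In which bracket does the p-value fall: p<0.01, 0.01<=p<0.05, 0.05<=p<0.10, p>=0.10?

Row totals [47, 47], col totals [26, 33, 35], n=94
χ² = (17−13.00)²/13.00 + (17−16.50)²/16.50 + (13−17.50)²/17.50 + (9−13.00)²/13.00 + (16−16.50)²/16.50 + (22−17.50)²/17.50 = 4.8061
df = 2
p-value (upper-tail) = 0.09044
→ bracket: 0.05<=p<0.10

p-value bracket: 0.05<=p<0.10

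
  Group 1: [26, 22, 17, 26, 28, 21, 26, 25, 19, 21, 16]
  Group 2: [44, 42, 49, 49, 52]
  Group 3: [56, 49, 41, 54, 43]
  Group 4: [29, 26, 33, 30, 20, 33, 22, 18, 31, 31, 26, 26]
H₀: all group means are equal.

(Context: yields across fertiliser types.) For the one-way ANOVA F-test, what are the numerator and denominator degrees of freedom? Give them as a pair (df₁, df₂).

degrees of freedom = [3, 29]

k = 4 groups, N = 33 total
df = (k−1, N−k) = (4−1, 33−4) = (3, 29)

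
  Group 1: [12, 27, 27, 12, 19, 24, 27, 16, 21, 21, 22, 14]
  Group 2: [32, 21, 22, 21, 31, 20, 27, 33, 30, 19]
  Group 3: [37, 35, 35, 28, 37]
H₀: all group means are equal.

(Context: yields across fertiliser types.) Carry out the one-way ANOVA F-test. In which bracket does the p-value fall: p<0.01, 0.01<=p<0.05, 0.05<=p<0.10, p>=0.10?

p-value bracket: p<0.01

Group means [20.17, 25.60, 34.40], grand mean 24.815
SSB = Σnᵢ(x̄ᵢ−x̄)² = 724.807; SSW = ΣΣ(x−x̄ᵢ)² = 681.267
MSB = 724.807/2 = 362.4037; MSW = 681.267/24 = 28.3861
F = MSB/MSW = 12.7669
df = (2, 24)
p-value (upper-tail) = 0.00017
→ bracket: p<0.01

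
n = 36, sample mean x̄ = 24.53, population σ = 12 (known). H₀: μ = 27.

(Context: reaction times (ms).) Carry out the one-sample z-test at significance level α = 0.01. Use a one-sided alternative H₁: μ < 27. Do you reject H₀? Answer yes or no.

SE = σ/√n = 12/√36 = 2.0000
z = (x̄−μ₀)/SE = (24.53−27)/2.0000 = -1.2350
p-value (one-sided, H₁ less) = 0.10842
At α=0.01: p ≥ α → fail to reject H₀

reject H₀: no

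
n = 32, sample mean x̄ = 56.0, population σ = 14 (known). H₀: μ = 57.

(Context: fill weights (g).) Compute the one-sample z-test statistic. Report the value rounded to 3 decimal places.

SE = σ/√n = 14/√32 = 2.4749
z = (x̄−μ₀)/SE = (56.0−57)/2.4749 = -0.4041

test statistic = -0.404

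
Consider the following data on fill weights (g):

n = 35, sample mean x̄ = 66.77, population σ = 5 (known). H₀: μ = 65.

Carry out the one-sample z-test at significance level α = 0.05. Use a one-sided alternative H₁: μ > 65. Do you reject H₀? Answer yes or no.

reject H₀: yes

SE = σ/√n = 5/√35 = 0.8452
z = (x̄−μ₀)/SE = (66.77−65)/0.8452 = 2.0943
p-value (one-sided, H₁ greater) = 0.01812
At α=0.05: p < α → reject H₀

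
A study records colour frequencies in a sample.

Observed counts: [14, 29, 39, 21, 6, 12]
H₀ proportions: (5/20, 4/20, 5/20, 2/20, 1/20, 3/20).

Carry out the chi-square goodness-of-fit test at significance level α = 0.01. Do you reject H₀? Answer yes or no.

reject H₀: yes

n = 121; E_i = n·p_i = [30.25, 24.20, 30.25, 12.10, 6.05, 18.15]
χ² = (14−30.25)²/30.25 + (29−24.20)²/24.20 + (39−30.25)²/30.25 + (21−12.10)²/12.10 + (6−6.05)²/6.05 + (12−18.15)²/18.15 = 20.8430
df = 5
p-value (upper-tail) = 0.00087
At α=0.01: p < α → reject H₀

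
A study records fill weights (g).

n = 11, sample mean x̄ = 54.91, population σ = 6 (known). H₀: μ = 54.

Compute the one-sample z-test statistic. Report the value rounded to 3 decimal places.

test statistic = 0.503

SE = σ/√n = 6/√11 = 1.8091
z = (x̄−μ₀)/SE = (54.91−54)/1.8091 = 0.5030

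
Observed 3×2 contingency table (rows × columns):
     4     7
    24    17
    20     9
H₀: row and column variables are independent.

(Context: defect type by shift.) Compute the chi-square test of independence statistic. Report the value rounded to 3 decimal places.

Row totals [11, 41, 29], col totals [48, 33], n=81
χ² = (4−6.52)²/6.52 + (7−4.48)²/4.48 + (24−24.30)²/24.30 + (17−16.70)²/16.70 + (20−17.19)²/17.19 + (9−11.81)²/11.81 = 3.5290
df = 2

test statistic = 3.529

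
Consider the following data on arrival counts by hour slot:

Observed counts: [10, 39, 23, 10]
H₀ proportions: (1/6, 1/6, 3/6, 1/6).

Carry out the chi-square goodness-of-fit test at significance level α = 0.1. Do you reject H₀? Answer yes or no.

reject H₀: yes

n = 82; E_i = n·p_i = [13.67, 13.67, 41.00, 13.67]
χ² = (10−13.67)²/13.67 + (39−13.67)²/13.67 + (23−41.00)²/41.00 + (10−13.67)²/13.67 = 56.8293
df = 3
p-value (upper-tail) = 0.00000
At α=0.1: p < α → reject H₀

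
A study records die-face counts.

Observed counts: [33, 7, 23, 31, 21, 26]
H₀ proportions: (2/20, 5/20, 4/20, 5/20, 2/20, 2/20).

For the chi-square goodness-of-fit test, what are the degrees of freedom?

df = k − 1 = 6 − 1 = 5

degrees of freedom = 5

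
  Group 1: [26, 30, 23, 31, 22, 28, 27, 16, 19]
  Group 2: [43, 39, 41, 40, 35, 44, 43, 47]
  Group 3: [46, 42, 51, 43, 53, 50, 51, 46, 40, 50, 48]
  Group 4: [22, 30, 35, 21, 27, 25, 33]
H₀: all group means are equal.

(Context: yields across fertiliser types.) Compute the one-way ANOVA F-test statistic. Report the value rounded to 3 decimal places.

test statistic = 52.662

Group means [24.67, 41.50, 47.27, 27.57], grand mean 36.200
SSB = Σnᵢ(x̄ᵢ−x̄)² = 3291.704; SSW = ΣΣ(x−x̄ᵢ)² = 645.896
MSB = 3291.704/3 = 1097.2346; MSW = 645.896/31 = 20.8354
F = MSB/MSW = 52.6621
df = (3, 31)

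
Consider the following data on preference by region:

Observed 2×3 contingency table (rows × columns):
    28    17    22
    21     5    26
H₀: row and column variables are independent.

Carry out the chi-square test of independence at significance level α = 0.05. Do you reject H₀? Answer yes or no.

Row totals [67, 52], col totals [49, 22, 48], n=119
χ² = (28−27.59)²/27.59 + (17−12.39)²/12.39 + (22−27.03)²/27.03 + (21−21.41)²/21.41 + (5−9.61)²/9.61 + (26−20.97)²/20.97 = 6.0847
df = 2
p-value (upper-tail) = 0.04772
At α=0.05: p < α → reject H₀

reject H₀: yes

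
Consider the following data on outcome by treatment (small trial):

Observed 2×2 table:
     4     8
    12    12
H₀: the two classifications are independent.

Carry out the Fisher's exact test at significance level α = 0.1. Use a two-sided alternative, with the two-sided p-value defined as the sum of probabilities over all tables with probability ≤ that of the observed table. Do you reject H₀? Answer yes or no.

reject H₀: no

Margins: r₁=12, r₂=24, c₁=16, c₂=20, n=36
p_obs = C(12,4)·C(24,12)/C(36,16); sum pmf over tables with pmf ≤ p_obs
p-value (two-sided) = 0.48150
At α=0.1: p ≥ α → fail to reject H₀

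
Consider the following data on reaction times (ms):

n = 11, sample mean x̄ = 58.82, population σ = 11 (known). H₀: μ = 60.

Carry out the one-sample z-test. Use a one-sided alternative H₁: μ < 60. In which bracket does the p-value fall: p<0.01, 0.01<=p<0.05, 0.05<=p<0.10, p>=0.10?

p-value bracket: p>=0.10

SE = σ/√n = 11/√11 = 3.3166
z = (x̄−μ₀)/SE = (58.82−60)/3.3166 = -0.3558
p-value (one-sided, H₁ less) = 0.36100
→ bracket: p>=0.10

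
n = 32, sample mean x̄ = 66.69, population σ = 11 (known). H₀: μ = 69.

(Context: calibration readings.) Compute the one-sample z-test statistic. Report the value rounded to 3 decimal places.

SE = σ/√n = 11/√32 = 1.9445
z = (x̄−μ₀)/SE = (66.69−69)/1.9445 = -1.1879

test statistic = -1.188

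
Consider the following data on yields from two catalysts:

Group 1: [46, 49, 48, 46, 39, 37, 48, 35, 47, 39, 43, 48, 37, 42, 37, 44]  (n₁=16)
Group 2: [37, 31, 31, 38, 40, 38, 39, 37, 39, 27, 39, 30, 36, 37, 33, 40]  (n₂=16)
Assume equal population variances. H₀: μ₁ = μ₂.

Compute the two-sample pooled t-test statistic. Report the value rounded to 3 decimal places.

x̄₁=42.812, s₁=4.833, n₁=16
x̄₂=35.750, s₂=4.041, n₂=16
s_p² = [15·4.833² + 15·4.041²]/30 = 19.8479
SE = √(s_p²·(1/16+1/16)) = 1.5751
t = (42.812−35.750)/1.5751 = 4.4838
df = 30

test statistic = 4.484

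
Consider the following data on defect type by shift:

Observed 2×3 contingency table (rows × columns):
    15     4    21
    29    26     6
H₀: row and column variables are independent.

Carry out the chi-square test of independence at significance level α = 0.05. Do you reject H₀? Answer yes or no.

Row totals [40, 61], col totals [44, 30, 27], n=101
χ² = (15−17.43)²/17.43 + (4−11.88)²/11.88 + (21−10.69)²/10.69 + (29−26.57)²/26.57 + (26−18.12)²/18.12 + (6−16.31)²/16.31 = 25.6644
df = 2
p-value (upper-tail) = 0.00000
At α=0.05: p < α → reject H₀

reject H₀: yes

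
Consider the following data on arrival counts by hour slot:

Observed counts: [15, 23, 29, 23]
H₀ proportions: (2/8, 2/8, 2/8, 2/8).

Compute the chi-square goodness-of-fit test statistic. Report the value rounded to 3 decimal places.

test statistic = 4.400

n = 90; E_i = n·p_i = [22.50, 22.50, 22.50, 22.50]
χ² = (15−22.50)²/22.50 + (23−22.50)²/22.50 + (29−22.50)²/22.50 + (23−22.50)²/22.50 = 4.4000
df = 3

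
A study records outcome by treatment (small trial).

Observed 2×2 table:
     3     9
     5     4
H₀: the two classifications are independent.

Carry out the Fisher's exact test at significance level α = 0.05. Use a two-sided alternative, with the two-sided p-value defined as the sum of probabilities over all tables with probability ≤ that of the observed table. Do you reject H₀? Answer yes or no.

Margins: r₁=12, r₂=9, c₁=8, c₂=13, n=21
p_obs = C(12,3)·C(9,5)/C(21,8); sum pmf over tables with pmf ≤ p_obs
p-value (two-sided) = 0.20310
At α=0.05: p ≥ α → fail to reject H₀

reject H₀: no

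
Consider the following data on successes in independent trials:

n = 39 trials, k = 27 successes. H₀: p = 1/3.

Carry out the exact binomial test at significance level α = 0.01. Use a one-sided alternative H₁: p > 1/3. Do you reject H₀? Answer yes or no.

Exact binomial: n=39, k=27, p₀=1/3=0.3333
P(X≥27) from Σ C(n,i)·p₀^i·(1−p₀)^(n−i)
p-value (one-sided, H₁ greater) = 0.00000
At α=0.01: p < α → reject H₀

reject H₀: yes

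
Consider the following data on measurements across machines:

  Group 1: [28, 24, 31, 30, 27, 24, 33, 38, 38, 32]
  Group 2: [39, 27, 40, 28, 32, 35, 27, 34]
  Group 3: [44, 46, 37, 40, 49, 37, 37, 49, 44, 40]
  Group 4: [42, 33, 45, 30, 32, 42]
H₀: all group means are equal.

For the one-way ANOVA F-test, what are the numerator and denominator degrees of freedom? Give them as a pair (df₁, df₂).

k = 4 groups, N = 34 total
df = (k−1, N−k) = (4−1, 34−4) = (3, 30)

degrees of freedom = [3, 30]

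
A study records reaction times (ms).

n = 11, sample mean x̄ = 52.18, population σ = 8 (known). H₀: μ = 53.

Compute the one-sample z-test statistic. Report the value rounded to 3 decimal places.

test statistic = -0.340

SE = σ/√n = 8/√11 = 2.4121
z = (x̄−μ₀)/SE = (52.18−53)/2.4121 = -0.3400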